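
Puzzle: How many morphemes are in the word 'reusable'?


Decomposition: re- (prefix) + use (root) + -able (suffix) = 3 morpheme(s)

3 morphemes


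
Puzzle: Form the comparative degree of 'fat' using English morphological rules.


Apply comparative formation (double final consonant, add -er): 'fat' -> 'fatter'.

fatter


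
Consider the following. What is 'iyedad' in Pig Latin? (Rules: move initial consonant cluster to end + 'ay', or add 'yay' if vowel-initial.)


'iyedad' starts with a vowel, so add 'yay': 'iyedadyay'.

iyedadyay


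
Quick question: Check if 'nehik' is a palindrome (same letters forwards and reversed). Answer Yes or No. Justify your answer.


Forward: 'nehik'
Reversed: 'kihen'
They differ.

No


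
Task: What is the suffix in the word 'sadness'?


The word 'sadness' = 'sad' (root) + '-ness' (suffix). The suffix is '-ness'.

ness


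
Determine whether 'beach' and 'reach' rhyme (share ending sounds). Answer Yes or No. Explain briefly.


Rime (stressed vowel + following sounds) of 'beach': -each = /iːtʃ/
Rime of 'reach': -each = /iːtʃ/
/iːtʃ/ and /iːtʃ/ are the same ending sound, so the words rhyme.

Yes


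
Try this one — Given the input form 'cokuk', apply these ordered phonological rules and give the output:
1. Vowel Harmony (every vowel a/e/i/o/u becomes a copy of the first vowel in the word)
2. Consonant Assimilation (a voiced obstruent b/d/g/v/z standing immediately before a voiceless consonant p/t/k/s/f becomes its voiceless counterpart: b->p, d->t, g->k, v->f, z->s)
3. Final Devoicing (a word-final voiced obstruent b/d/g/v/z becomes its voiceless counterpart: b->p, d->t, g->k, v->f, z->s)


Starting form: 'cokuk'
Rule 1: Vowel Harmony: all vowels become 'o' (matching first vowel). 'cokuk' -> 'cokok'
Rule 2: Consonant Assimilation: no voiced obstruent (b/d/g/v/z) stands immediately before a voiceless consonant (p/t/k/s/f). No change.
Rule 3: Final Devoicing: final consonant 'k' is not one of the voiced obstruents b/d/g/v/z. No change.
Final form: 'cokok'

cokok


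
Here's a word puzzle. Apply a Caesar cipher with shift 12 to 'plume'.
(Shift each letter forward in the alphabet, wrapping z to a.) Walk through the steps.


Shift each letter by 12: p -> b, l -> x, u -> g, m -> y, e -> q. Result: 'bxgyq'.

bxgyq


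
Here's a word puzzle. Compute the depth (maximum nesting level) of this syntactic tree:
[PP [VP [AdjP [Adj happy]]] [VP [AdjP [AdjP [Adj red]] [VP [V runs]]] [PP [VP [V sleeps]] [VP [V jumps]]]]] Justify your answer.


Count bracket nesting levels:
'[' at pos 0: depth = 1
'[' at pos 4: depth = 2
'[' at pos 8: depth = 3
'[' at pos 14: depth = 4
'[' at pos 28: depth = 2
'[' at pos 32: depth = 3
'[' at pos 38: depth = 4
'[' at pos 44: depth = 5
'[' at pos 55: depth = 4
'[' at pos 59: depth = 5
'[' at pos 70: depth = 3
'[' at pos 74: depth = 4
'[' at pos 78: depth = 5
'[' at pos 90: depth = 4
'[' at pos 94: depth = 5
Maximum depth reached: 5

5


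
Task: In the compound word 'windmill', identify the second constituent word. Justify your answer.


Split 'windmill' into 'wind' + 'mill'. The second part is 'mill'.

mill


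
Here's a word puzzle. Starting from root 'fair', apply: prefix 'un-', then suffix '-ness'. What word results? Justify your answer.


Step 1: Add prefix 'un-' to 'fair' = 'unfair'
Step 2: Add suffix '-ness' to 'unfair' = 'unfairness'

unfairness


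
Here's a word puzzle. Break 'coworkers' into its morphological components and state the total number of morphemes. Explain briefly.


Step 1: Identify prefix: 'co' (meaning: together)
Step 2: Identify root: 'work'
Step 3: Identify suffix(es): 'er, s'
Decomposition: co- (prefix: together) + work (root) + -er (suffix: one who) + -s (plural)
Total morphemes: 4

4 morphemes (co- (prefix: together) + work (root) + -er (suffix: one who) + -s (plural))


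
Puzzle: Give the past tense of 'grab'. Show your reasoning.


Apply rule: Double final consonant and add -ed. 'grab' becomes 'grabbed'.

grabbed


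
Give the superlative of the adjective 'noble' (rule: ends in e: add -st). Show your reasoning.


Apply superlative formation (ends in e: add -st): 'noble' -> 'noblest'.

noblest


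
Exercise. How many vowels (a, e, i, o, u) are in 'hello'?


Vowels in 'hello': e, o = 2 vowels.

2


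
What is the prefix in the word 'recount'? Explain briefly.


The word 'recount' = 're' (prefix) + 'count' (root). The prefix is 're'.

re


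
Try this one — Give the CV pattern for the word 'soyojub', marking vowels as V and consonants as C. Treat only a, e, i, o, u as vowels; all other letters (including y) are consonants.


Letter mapping: s = C, o = V, y = C, o = V, j = C, u = V, b = C.

CVCVCVC


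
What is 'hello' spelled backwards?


Reverse 'hello' character by character: 'olleh'.

olleh


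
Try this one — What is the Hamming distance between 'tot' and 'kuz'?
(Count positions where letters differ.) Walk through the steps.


Alignment:
Position 1: 't' vs 'k' = DIFFER
Position 2: 'o' vs 'u' = DIFFER
Position 3: 't' vs 'z' = DIFFER
Total differences: 3

3


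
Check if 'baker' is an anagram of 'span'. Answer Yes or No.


Sorted letters of 'baker': 'abekr'
Sorted letters of 'span': 'anps'
They do not match.

No


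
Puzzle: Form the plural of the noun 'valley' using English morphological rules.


Apply rule: Add -s. 'valley' becomes 'valleys'.

valleys


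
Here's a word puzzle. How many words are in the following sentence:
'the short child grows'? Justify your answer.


Split into words: the | short | child | grows = 4 words.

4


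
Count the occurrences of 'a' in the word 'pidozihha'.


Letter 'a' in 'pidozihha': found at position(s) 9 = 1 occurrence(s).

1


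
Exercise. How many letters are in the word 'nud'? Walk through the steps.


Spell out 'nud' and number each letter: n(1), u(2), d(3). Total: 3 letters.

3


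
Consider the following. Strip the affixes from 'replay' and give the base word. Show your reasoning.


Remove prefix 're' from 'replay' to get root 'play'.

play


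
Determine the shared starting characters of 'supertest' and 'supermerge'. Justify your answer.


Compare from the start: 5 characters match: 'super'. Mismatch at position 6: 't' vs 'm'.

super


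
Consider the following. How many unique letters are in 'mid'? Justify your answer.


Unique letters in 'mid': {d, i, m} = 3 distinct letters.

3


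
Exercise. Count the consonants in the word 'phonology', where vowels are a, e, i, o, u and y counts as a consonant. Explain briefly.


Consonants in 'phonology': p, h, n, l, g, y = 6 consonants.

6


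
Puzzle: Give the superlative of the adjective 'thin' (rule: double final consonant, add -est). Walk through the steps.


Apply superlative formation (double final consonant, add -est): 'thin' -> 'thinnest'.

thinnest


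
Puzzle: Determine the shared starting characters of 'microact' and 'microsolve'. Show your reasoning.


Compare from the start: 5 characters match: 'micro'. Mismatch at position 6: 'a' vs 's'.

micro


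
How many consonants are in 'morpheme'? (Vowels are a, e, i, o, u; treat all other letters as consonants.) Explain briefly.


Consonants in 'morpheme': m, r, p, h, m = 5 consonants.

5


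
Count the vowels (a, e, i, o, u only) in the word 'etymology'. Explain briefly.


Vowels in 'etymology': e, o, o = 3 vowels.

3


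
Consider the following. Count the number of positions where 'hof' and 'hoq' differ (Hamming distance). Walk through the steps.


Alignment:
Position 1: 'h' vs 'h' = match
Position 2: 'o' vs 'o' = match
Position 3: 'f' vs 'q' = DIFFER
Total differences: 1

1


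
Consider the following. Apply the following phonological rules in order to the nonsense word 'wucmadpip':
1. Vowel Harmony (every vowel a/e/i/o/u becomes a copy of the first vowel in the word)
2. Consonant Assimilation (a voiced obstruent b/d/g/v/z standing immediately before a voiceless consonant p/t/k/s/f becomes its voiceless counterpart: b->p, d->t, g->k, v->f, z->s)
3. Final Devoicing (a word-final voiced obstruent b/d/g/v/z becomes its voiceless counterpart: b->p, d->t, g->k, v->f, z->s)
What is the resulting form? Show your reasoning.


Starting form: 'wucmadpip'
Rule 1: Vowel Harmony: all vowels become 'u' (matching first vowel). 'wucmadpip' -> 'wucmudpup'
Rule 2: Consonant Assimilation: voiced obstruent before voiceless consonant becomes voiceless ('dp' -> 'tp'). 'wucmudpup' -> 'wucmutpup'
Rule 3: Final Devoicing: final consonant 'p' is not one of the voiced obstruents b/d/g/v/z. No change.
Final form: 'wucmutpup'

wucmutpup


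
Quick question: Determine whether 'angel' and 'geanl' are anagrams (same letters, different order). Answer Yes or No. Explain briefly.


Sorted letters of 'angel': 'aegln'
Sorted letters of 'geanl': 'aegln'
They match.

Yes


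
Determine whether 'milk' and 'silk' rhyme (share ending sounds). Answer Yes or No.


Rime (stressed vowel + following sounds) of 'milk': -ilk = /ɪlk/
Rime of 'silk': -ilk = /ɪlk/
/ɪlk/ and /ɪlk/ are the same ending sound, so the words rhyme.

Yes


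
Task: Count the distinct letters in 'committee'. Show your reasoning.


Unique letters in 'committee': {c, e, i, m, o, t} = 6 distinct letters.

6


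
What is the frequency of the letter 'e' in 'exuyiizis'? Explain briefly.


Letter 'e' in 'exuyiizis': found at position(s) 1 = 1 occurrence(s).

1


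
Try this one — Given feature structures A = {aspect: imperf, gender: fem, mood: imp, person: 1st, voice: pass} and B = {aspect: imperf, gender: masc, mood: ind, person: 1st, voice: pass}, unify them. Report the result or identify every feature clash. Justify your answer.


Compare features:
aspect: A=imperf vs B=imperf -> unified: imperf
gender: A=fem vs B=masc -> CLASH
mood: A=imp vs B=ind -> CLASH
person: A=1st vs B=1st -> unified: 1st
voice: A=pass vs B=pass -> unified: pass
Clashes detected on features 'gender' (fem vs masc) and 'mood' (imp vs ind); unification fails.

CLASH on 'gender' (fem vs masc) and 'mood' (imp vs ind)


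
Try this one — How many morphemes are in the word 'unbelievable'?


Decomposition: un- (prefix) + believe (root) + -able (suffix) = 3 morpheme(s)

3 morphemes


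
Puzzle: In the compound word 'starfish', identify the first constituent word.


Split 'starfish' into 'star' + 'fish'. The first part is 'star'.

star


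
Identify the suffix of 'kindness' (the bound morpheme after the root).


The word 'kindness' = 'kind' (root) + '-ness' (suffix). The suffix is '-ness'.

ness


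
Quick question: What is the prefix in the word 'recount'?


The word 'recount' = 're' (prefix) + 'count' (root). The prefix is 're'.

re


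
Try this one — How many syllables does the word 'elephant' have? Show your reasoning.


Break 'elephant' into syllables: el-e-phant -> el | e | phant = 3 syllables

3 syllables


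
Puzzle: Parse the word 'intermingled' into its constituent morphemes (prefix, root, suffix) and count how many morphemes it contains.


Step 1: Identify prefix: 'inter' (meaning: between)
Step 2: Identify root: 'mingle'
Step 3: Identify suffix(es): 'ed'
Decomposition: inter- (prefix: between) + mingle (root) + -ed (suffix: past)
Total morphemes: 3

3 morphemes (inter- (prefix: between) + mingle (root) + -ed (suffix: past))


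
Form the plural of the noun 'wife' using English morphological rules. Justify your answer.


Apply rule: Change -fe to -ves. 'wife' becomes 'wives'.

wives


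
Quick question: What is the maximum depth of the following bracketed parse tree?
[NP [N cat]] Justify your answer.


Count bracket nesting levels:
'[' at pos 0: depth = 1
'[' at pos 4: depth = 2
Maximum depth reached: 2

2


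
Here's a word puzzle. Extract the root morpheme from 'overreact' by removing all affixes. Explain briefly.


Remove prefix 'over' from 'overreact' to get root 'react'.

react


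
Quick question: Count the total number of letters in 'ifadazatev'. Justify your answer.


Spell out 'ifadazatev' and number each letter: i(1), f(2), a(3), d(4), a(5), z(6), a(7), t(8), e(9), v(10). Total: 10 letters.

10


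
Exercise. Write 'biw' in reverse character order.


Reverse 'biw' character by character: 'wib'.

wib


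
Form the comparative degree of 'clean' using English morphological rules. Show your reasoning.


Apply comparative formation (add -er): 'clean' -> 'cleaner'.

cleaner


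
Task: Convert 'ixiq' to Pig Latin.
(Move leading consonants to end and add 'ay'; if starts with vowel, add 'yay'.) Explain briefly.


'ixiq' starts with a vowel, so add 'yay': 'ixiqyay'.

ixiqyay


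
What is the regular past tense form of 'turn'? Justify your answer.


Apply rule: Add -ed. 'turn' becomes 'turned'.

turned


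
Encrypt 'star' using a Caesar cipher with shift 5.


Shift each letter by 5: s -> x, t -> y, a -> f, r -> w. Result: 'xyfw'.

xyfw


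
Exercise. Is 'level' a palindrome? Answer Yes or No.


Forward: 'level'
Reversed: 'level'
They are identical.

Yes


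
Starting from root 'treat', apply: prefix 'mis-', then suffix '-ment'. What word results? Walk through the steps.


Step 1: Add prefix 'mis-' to 'treat' = 'mistreat'
Step 2: Add suffix '-ment' to 'mistreat' = 'mistreatment'

mistreatment


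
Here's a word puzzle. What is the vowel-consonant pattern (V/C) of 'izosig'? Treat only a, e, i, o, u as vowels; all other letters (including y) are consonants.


Letter mapping: i = V, z = C, o = V, s = C, i = V, g = C.

VCVCVC


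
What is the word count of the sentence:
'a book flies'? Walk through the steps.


Split into words: a | book | flies = 3 words.

3


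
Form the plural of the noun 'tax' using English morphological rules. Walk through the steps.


Apply rule: Add -es (sibilant/fricative ending). 'tax' becomes 'taxes'.

taxes


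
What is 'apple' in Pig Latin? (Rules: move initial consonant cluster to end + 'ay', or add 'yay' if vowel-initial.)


'apple' starts with a vowel, so add 'yay': 'appleyay'.

appleyay


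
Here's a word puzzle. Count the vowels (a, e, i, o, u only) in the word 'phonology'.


Vowels in 'phonology': o, o, o = 3 vowels.

3


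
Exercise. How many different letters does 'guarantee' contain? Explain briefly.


Unique letters in 'guarantee': {a, e, g, n, r, t, u} = 7 distinct letters.

7


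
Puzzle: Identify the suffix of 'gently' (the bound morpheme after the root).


The word 'gently' = 'gentle' (root) + '-ly' (suffix). The suffix is '-ly'.

ly


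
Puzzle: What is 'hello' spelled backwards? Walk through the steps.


Reverse 'hello' character by character: 'olleh'.

olleh


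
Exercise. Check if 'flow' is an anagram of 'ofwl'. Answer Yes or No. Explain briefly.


Sorted letters of 'flow': 'flow'
Sorted letters of 'ofwl': 'flow'
They match.

Yes


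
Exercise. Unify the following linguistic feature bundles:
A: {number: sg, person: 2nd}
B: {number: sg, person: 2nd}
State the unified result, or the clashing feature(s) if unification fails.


Compare features:
number: A=sg vs B=sg -> unified: sg
person: A=2nd vs B=2nd -> unified: 2nd
No clashes found.

Unified: {number: sg, person: 2nd}


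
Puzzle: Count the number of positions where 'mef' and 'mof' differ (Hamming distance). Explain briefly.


Alignment:
Position 1: 'm' vs 'm' = match
Position 2: 'e' vs 'o' = DIFFER
Position 3: 'f' vs 'f' = match
Total differences: 1

1


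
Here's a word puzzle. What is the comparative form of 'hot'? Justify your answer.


Apply comparative formation (double final consonant, add -er): 'hot' -> 'hotter'.

hotter


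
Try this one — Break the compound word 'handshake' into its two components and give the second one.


Split 'handshake' into 'hand' + 'shake'. The second part is 'shake'.

shake


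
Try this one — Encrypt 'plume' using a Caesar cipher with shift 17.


Shift each letter by 17: p -> g, l -> c, u -> l, m -> d, e -> v. Result: 'gcldv'.

gcldv


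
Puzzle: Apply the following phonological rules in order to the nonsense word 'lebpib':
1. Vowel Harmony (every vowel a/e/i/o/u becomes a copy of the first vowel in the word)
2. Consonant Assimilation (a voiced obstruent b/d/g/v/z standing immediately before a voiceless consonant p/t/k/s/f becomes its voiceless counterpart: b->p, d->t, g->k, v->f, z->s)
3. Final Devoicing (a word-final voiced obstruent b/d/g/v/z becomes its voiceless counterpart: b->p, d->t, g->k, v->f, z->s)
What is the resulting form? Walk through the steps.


Starting form: 'lebpib'
Rule 1: Vowel Harmony: all vowels become 'e' (matching first vowel). 'lebpib' -> 'lebpeb'
Rule 2: Consonant Assimilation: voiced obstruent before voiceless consonant becomes voiceless ('bp' -> 'pp'). 'lebpeb' -> 'leppeb'
Rule 3: Final Devoicing: word-final voiced obstruent 'b' becomes voiceless 'p'. 'leppeb' -> 'leppep'
Final form: 'leppep'

leppep


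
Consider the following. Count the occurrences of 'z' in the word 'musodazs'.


Letter 'z' in 'musodazs': found at position(s) 7 = 1 occurrence(s).

1


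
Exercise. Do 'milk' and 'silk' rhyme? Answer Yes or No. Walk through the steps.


Rime (stressed vowel + following sounds) of 'milk': -ilk = /ɪlk/
Rime of 'silk': -ilk = /ɪlk/
/ɪlk/ and /ɪlk/ are the same ending sound, so the words rhyme.

Yes


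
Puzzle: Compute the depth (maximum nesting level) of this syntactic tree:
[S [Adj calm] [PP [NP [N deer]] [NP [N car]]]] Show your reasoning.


Count bracket nesting levels:
'[' at pos 0: depth = 1
'[' at pos 3: depth = 2
'[' at pos 14: depth = 2
'[' at pos 18: depth = 3
'[' at pos 22: depth = 4
'[' at pos 32: depth = 3
'[' at pos 36: depth = 4
Maximum depth reached: 4

4


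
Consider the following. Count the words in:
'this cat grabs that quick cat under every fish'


Split into words: this | cat | grabs | that | quick | cat | under | every | fish = 9 words.

9


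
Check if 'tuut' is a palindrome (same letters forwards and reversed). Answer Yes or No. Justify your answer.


Forward: 'tuut'
Reversed: 'tuut'
They are identical.

Yes


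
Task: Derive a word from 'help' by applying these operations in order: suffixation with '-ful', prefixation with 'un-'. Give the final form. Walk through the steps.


Step 1: Add suffix '-ful' to 'help' = 'helpful'
Step 2: Add prefix 'un-' to 'helpful' = 'unhelpful'

unhelpful


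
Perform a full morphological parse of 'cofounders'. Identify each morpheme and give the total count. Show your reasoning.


Step 1: Identify prefix: 'co' (meaning: together)
Step 2: Identify root: 'found'
Step 3: Identify suffix(es): 'er, s'
Decomposition: co- (prefix: together) + found (root) + -er (suffix: one who) + -s (plural)
Total morphemes: 4

4 morphemes (co- (prefix: together) + found (root) + -er (suffix: one who) + -s (plural))


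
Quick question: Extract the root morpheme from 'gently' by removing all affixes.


Remove suffix '-ly' from 'gently' to get root 'gentle'.

gentle


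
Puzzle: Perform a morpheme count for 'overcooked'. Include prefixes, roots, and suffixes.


Decomposition: over- (prefix) + cook (root) + -ed (suffix) = 3 morpheme(s)

3 morphemes


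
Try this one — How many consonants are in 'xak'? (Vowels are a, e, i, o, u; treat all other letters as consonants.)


Consonants in 'xak': x, k = 2 consonants.

2


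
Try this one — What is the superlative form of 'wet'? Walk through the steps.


Apply superlative formation (double final consonant, add -est): 'wet' -> 'wettest'.

wettest


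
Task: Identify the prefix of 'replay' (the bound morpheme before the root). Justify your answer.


The word 'replay' = 're' (prefix) + 'play' (root). The prefix is 're'.

re


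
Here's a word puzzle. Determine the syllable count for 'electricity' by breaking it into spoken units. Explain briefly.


Break 'electricity' into syllables: e-lec-tric-i-ty -> e | lec | tric | i | ty = 5 syllables

5 syllables


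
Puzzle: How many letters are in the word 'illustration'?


Spell out 'illustration' and number each letter: i(1), l(2), l(3), u(4), s(5), t(6), r(7), a(8), t(9), i(10), o(11), n(12). Total: 12 letters.

12


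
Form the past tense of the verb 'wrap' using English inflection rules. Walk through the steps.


Apply rule: Double final consonant and add -ed. 'wrap' becomes 'wrapped'.

wrapped


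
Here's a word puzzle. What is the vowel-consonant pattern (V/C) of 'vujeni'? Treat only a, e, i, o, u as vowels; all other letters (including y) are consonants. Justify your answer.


Letter mapping: v = C, u = V, j = C, e = V, n = C, i = V.

CVCVCV


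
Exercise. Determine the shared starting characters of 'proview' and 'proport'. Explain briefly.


Compare from the start: 3 characters match: 'pro'. Mismatch at position 4: 'v' vs 'p'.

pro


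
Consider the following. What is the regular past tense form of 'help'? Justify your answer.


Apply rule: Add -ed. 'help' becomes 'helped'.

helped


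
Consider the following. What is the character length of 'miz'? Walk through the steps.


Spell out 'miz' and number each letter: m(1), i(2), z(3). Total: 3 letters.

3


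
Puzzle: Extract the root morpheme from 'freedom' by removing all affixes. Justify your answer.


Remove suffix '-dom' from 'freedom' to get root 'free'.

free


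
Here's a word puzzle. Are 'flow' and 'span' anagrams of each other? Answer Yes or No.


Sorted letters of 'flow': 'flow'
Sorted letters of 'span': 'anps'
They do not match.

No


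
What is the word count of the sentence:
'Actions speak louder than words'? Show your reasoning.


Split into words: Actions | speak | louder | than | words = 5 words.

5


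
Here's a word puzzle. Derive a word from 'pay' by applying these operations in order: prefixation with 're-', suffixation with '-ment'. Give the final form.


Step 1: Add prefix 're-' to 'pay' = 'repay'
Step 2: Add suffix '-ment' to 'repay' = 'repayment'

repayment


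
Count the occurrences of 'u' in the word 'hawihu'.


Letter 'u' in 'hawihu': found at position(s) 6 = 1 occurrence(s).

1


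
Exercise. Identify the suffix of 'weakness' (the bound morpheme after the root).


The word 'weakness' = 'weak' (root) + '-ness' (suffix). The suffix is '-ness'.

ness


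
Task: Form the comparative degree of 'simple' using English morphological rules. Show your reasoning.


Apply comparative formation (ends in e: add -r): 'simple' -> 'simpler'.

simpler


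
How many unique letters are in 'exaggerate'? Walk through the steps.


Unique letters in 'exaggerate': {a, e, g, r, t, x} = 6 distinct letters.

6


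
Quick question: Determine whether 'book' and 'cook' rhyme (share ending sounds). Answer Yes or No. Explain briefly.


Rime (stressed vowel + following sounds) of 'book': -ook = /ʊk/
Rime of 'cook': -ook = /ʊk/
/ʊk/ and /ʊk/ are the same ending sound, so the words rhyme.

Yes


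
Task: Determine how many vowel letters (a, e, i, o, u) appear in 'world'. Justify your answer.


Vowels in 'world': o = 1 vowels.

1


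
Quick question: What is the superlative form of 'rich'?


Apply superlative formation (add -est): 'rich' -> 'richest'.

richest


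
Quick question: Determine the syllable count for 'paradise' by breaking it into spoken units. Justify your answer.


Break 'paradise' into syllables: par-a-dise -> par | a | dise = 3 syllables

3 syllables


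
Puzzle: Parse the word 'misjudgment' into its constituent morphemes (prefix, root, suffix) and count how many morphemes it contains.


Step 1: Identify prefix: 'mis' (meaning: wrongly)
Step 2: Identify root: 'judge'
Step 3: Identify suffix(es): 'ment'
Decomposition: mis- (prefix: wrongly) + judge (root) + -ment (suffix: action/result)
Total morphemes: 3

3 morphemes (mis- (prefix: wrongly) + judge (root) + -ment (suffix: action/result))


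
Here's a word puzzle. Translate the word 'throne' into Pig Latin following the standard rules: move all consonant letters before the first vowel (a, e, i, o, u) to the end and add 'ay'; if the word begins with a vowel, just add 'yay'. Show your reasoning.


'throne': move consonant cluster 'thr' to end and add 'ay': 'onethray'.

onethray


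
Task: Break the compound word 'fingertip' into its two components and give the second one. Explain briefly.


Split 'fingertip' into 'finger' + 'tip'. The second part is 'tip'.

tip


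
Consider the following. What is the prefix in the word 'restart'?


The word 'restart' = 're' (prefix) + 'start' (root). The prefix is 're'.

re


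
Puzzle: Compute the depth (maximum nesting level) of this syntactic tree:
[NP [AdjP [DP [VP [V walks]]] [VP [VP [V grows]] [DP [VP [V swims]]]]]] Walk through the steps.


Count bracket nesting levels:
'[' at pos 0: depth = 1
'[' at pos 4: depth = 2
'[' at pos 10: depth = 3
'[' at pos 14: depth = 4
'[' at pos 18: depth = 5
'[' at pos 30: depth = 3
'[' at pos 34: depth = 4
'[' at pos 38: depth = 5
'[' at pos 49: depth = 4
'[' at pos 53: depth = 5
'[' at pos 57: depth = 6
Maximum depth reached: 6

6


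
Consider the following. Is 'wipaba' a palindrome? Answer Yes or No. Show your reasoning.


Forward: 'wipaba'
Reversed: 'abapiw'
They differ.

No


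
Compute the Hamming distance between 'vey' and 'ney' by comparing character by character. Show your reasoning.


Alignment:
Position 1: 'v' vs 'n' = DIFFER
Position 2: 'e' vs 'e' = match
Position 3: 'y' vs 'y' = match
Total differences: 1

1


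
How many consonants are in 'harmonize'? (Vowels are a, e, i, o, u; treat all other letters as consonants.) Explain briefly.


Consonants in 'harmonize': h, r, m, n, z = 5 consonants.

5


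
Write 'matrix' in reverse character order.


Reverse 'matrix' character by character: 'xirtam'.

xirtam


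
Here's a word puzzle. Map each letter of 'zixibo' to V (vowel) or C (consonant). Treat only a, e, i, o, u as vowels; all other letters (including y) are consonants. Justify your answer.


Letter mapping: z = C, i = V, x = C, i = V, b = C, o = V.

CVCVCV


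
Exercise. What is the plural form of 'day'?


Apply rule: Add -s. 'day' becomes 'days'.

days


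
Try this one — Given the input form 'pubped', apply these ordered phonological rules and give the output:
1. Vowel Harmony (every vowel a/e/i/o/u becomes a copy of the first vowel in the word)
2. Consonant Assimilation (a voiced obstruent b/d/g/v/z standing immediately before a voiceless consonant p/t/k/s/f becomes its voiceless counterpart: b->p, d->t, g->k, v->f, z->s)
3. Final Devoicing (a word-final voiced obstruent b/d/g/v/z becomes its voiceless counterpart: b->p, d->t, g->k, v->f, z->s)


Starting form: 'pubped'
Rule 1: Vowel Harmony: all vowels become 'u' (matching first vowel). 'pubped' -> 'pubpud'
Rule 2: Consonant Assimilation: voiced obstruent before voiceless consonant becomes voiceless ('bp' -> 'pp'). 'pubpud' -> 'puppud'
Rule 3: Final Devoicing: word-final voiced obstruent 'd' becomes voiceless 't'. 'puppud' -> 'pupput'
Final form: 'pupput'

pupput


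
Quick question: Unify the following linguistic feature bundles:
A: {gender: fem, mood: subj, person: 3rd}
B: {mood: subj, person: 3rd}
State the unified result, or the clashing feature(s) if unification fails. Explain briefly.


Compare features:
gender: A=fem vs B=_ -> unified: fem
mood: A=subj vs B=subj -> unified: subj
person: A=3rd vs B=3rd -> unified: 3rd
No clashes found.

Unified: {gender: fem, mood: subj, person: 3rd}


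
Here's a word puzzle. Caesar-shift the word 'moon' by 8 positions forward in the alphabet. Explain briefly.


Shift each letter by 8: m -> u, o -> w, o -> w, n -> v. Result: 'uwwv'.

uwwv


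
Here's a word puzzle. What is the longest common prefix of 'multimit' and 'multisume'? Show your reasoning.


Compare from the start: 5 characters match: 'multi'. Mismatch at position 6: 'm' vs 's'.

multi


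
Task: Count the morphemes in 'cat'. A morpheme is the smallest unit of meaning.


Decomposition: cat (free morpheme) = 1 morpheme(s)

1 morphemes


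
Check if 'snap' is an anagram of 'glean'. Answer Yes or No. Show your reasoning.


Sorted letters of 'snap': 'anps'
Sorted letters of 'glean': 'aegln'
They do not match.

No


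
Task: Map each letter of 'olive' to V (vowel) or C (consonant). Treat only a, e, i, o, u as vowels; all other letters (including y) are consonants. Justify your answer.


Letter mapping: o = V, l = C, i = V, v = C, e = V.

VCVCV


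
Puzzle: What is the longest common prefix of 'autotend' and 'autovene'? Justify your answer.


Compare from the start: 4 characters match: 'auto'. Mismatch at position 5: 't' vs 'v'.

auto


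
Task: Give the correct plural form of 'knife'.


Apply rule: Change -fe to -ves. 'knife' becomes 'knives'.

knives


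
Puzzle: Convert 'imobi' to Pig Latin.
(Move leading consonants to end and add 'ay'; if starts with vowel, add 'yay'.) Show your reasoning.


'imobi' starts with a vowel, so add 'yay': 'imobiyay'.

imobiyay


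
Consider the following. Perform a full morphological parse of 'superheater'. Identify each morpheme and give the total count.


Step 1: Identify prefix: 'super' (meaning: above)
Step 2: Identify root: 'heat'
Step 3: Identify suffix(es): 'er'
Decomposition: super- (prefix: above) + heat (root) + -er (suffix: one who)
Total morphemes: 3

3 morphemes (super- (prefix: above) + heat (root) + -er (suffix: one who))


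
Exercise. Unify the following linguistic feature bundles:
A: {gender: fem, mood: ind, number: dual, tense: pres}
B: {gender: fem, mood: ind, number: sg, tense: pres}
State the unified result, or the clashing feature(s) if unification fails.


Compare features:
gender: A=fem vs B=fem -> unified: fem
mood: A=ind vs B=ind -> unified: ind
number: A=dual vs B=sg -> CLASH
tense: A=pres vs B=pres -> unified: pres
Clash detected on feature 'number' (dual vs sg); unification fails.

CLASH on 'number' (dual vs sg)


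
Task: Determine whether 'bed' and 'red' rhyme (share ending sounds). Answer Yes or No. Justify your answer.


Rime (stressed vowel + following sounds) of 'bed': -ed = /ɛd/
Rime of 'red': -ed = /ɛd/
/ɛd/ and /ɛd/ are the same ending sound, so the words rhyme.

Yes


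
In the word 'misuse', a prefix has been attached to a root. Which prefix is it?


The word 'misuse' = 'mis' (prefix) + 'use' (root). The prefix is 'mis'.

mis


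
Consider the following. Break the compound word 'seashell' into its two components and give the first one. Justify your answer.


Split 'seashell' into 'sea' + 'shell'. The first part is 'sea'.

sea


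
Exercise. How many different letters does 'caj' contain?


Unique letters in 'caj': {a, c, j} = 3 distinct letters.

3


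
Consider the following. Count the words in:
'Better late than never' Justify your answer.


Split into words: Better | late | than | never = 4 words.

4


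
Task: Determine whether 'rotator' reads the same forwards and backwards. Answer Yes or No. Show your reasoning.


Forward: 'rotator'
Reversed: 'rotator'
They are identical.

Yes


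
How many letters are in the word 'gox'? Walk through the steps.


Spell out 'gox' and number each letter: g(1), o(2), x(3). Total: 3 letters.

3


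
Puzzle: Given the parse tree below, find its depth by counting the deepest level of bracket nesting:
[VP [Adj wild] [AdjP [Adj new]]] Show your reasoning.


Count bracket nesting levels:
'[' at pos 0: depth = 1
'[' at pos 4: depth = 2
'[' at pos 15: depth = 2
'[' at pos 21: depth = 3
Maximum depth reached: 3

3


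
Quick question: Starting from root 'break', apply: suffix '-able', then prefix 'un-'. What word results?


Step 1: Add suffix '-able' to 'break' = 'breakable'
Step 2: Add prefix 'un-' to 'breakable' = 'unbreakable'

unbreakable


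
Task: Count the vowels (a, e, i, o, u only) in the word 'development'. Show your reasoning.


Vowels in 'development': e, e, o, e = 4 vowels.

4


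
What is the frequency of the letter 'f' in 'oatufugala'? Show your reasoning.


Letter 'f' in 'oatufugala': found at position(s) 5 = 1 occurrence(s).

1


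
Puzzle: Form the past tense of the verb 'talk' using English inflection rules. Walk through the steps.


Apply rule: Add -ed. 'talk' becomes 'talked'.

talked


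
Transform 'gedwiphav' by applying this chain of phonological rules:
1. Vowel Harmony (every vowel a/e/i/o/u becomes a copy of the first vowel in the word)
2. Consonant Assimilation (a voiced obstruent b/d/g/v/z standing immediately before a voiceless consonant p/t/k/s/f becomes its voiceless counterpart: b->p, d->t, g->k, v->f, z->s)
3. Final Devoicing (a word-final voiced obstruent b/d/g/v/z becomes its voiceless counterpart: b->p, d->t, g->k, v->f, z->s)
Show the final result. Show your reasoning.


Starting form: 'gedwiphav'
Rule 1: Vowel Harmony: all vowels become 'e' (matching first vowel). 'gedwiphav' -> 'gedwephev'
Rule 2: Consonant Assimilation: no voiced obstruent (b/d/g/v/z) stands immediately before a voiceless consonant (p/t/k/s/f). No change.
Rule 3: Final Devoicing: word-final voiced obstruent 'v' becomes voiceless 'f'. 'gedwephev' -> 'gedwephef'
Final form: 'gedwephef'

gedwephef


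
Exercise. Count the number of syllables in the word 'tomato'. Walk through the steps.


Break 'tomato' into syllables: to-ma-to -> to | ma | to = 3 syllables

3 syllables


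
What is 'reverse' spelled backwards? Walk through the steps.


Reverse 'reverse' character by character: 'esrever'.

esrever


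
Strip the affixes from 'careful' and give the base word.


Remove suffix '-ful' from 'careful' to get root 'care'.

care


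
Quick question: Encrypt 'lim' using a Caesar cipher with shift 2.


Shift each letter by 2: l -> n, i -> k, m -> o. Result: 'nko'.

nko


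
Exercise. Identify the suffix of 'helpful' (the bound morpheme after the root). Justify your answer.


The word 'helpful' = 'help' (root) + '-ful' (suffix). The suffix is '-ful'.

ful


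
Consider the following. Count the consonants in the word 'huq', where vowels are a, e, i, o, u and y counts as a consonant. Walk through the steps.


Consonants in 'huq': h, q = 2 consonants.

2


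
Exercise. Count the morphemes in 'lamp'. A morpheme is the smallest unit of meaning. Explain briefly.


Decomposition: lamp (free morpheme) = 1 morpheme(s)

1 morphemes


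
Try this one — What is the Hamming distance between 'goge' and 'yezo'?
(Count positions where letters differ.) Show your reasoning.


Alignment:
Position 1: 'g' vs 'y' = DIFFER
Position 2: 'o' vs 'e' = DIFFER
Position 3: 'g' vs 'z' = DIFFER
Position 4: 'e' vs 'o' = DIFFER
Total differences: 4

4


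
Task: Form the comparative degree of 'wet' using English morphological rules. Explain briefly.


Apply comparative formation (double final consonant, add -er): 'wet' -> 'wetter'.

wetter


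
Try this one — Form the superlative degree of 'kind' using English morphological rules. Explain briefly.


Apply superlative formation (add -est): 'kind' -> 'kindest'.

kindest


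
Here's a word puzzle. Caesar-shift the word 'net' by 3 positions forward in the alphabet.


Shift each letter by 3: n -> q, e -> h, t -> w. Result: 'qhw'.

qhw


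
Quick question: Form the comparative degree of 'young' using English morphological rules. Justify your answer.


Apply comparative formation (add -er): 'young' -> 'younger'.

younger


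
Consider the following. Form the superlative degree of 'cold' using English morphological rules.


Apply superlative formation (add -est): 'cold' -> 'coldest'.

coldest


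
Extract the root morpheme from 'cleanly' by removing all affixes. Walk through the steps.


Remove suffix '-ly' from 'cleanly' to get root 'clean'.

clean


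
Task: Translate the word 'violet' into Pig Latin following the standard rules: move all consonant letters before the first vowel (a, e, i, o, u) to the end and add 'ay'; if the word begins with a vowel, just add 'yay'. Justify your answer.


'violet': move consonant cluster 'v' to end and add 'ay': 'ioletvay'.

ioletvay


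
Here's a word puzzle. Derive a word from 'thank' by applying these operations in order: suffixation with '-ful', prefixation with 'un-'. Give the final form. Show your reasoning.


Step 1: Add suffix '-ful' to 'thank' = 'thankful'
Step 2: Add prefix 'un-' to 'thankful' = 'unthankful'

unthankful


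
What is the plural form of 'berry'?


Apply rule: Change -y to -ies (consonant + y). 'berry' becomes 'berries'.

berries


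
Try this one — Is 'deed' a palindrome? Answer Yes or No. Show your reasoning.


Forward: 'deed'
Reversed: 'deed'
They are identical.

Yes


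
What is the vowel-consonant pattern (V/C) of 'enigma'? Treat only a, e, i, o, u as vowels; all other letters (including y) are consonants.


Letter mapping: e = V, n = C, i = V, g = C, m = C, a = V.

VCVCCV


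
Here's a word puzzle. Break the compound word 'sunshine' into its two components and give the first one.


Split 'sunshine' into 'sun' + 'shine'. The first part is 'sun'.

sun


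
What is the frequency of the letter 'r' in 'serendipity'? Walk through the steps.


Letter 'r' in 'serendipity': found at position(s) 3 = 1 occurrence(s).

1


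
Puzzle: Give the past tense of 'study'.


Apply rule: Change -y to -ied. 'study' becomes 'studied'.

studied


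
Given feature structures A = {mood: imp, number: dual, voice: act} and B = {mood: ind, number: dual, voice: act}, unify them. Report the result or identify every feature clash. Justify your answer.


Compare features:
mood: A=imp vs B=ind -> CLASH
number: A=dual vs B=dual -> unified: dual
voice: A=act vs B=act -> unified: act
Clash detected on feature 'mood' (imp vs ind); unification fails.

CLASH on 'mood' (imp vs ind)


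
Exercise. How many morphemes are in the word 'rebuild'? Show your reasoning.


Decomposition: re- (prefix) + build (root) = 2 morpheme(s)

2 morphemes


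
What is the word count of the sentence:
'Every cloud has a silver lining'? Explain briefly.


Split into words: Every | cloud | has | a | silver | lining = 6 words.

6


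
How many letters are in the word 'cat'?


Spell out 'cat' and number each letter: c(1), a(2), t(3). Total: 3 letters.

3


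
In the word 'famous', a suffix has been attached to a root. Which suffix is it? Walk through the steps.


The word 'famous' = 'fame' (root) + '-ous' (suffix). The suffix is '-ous'.

ous


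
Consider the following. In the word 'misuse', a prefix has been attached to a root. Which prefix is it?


The word 'misuse' = 'mis' (prefix) + 'use' (root). The prefix is 'mis'.

mis


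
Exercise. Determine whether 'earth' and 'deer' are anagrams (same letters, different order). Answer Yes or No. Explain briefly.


Sorted letters of 'earth': 'aehrt'
Sorted letters of 'deer': 'deer'
They do not match.

No


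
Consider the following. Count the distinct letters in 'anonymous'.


Unique letters in 'anonymous': {a, m, n, o, s, u, y} = 7 distinct letters.

7


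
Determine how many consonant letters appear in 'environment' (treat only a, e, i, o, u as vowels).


Consonants in 'environment': n, v, r, n, m, n, t = 7 consonants.

7


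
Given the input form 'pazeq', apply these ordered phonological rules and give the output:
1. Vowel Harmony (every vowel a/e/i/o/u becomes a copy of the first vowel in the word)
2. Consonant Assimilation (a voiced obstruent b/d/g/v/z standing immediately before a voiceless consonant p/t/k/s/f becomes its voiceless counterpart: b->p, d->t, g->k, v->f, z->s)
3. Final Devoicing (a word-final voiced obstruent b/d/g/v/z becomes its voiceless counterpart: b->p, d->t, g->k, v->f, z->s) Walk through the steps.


Starting form: 'pazeq'
Rule 1: Vowel Harmony: all vowels become 'a' (matching first vowel). 'pazeq' -> 'pazaq'
Rule 2: Consonant Assimilation: no voiced obstruent (b/d/g/v/z) stands immediately before a voiceless consonant (p/t/k/s/f). No change.
Rule 3: Final Devoicing: final consonant 'q' is not one of the voiced obstruents b/d/g/v/z. No change.
Final form: 'pazaq'

pazaq
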